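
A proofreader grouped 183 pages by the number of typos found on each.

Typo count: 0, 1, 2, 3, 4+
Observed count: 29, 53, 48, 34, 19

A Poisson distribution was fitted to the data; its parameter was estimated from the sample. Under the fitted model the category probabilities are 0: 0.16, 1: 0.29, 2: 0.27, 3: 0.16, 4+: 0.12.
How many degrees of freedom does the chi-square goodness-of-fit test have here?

3

There are k = 5 categories and 1 parameter estimated from the data, so df = 5 − 1 − 1 = 3.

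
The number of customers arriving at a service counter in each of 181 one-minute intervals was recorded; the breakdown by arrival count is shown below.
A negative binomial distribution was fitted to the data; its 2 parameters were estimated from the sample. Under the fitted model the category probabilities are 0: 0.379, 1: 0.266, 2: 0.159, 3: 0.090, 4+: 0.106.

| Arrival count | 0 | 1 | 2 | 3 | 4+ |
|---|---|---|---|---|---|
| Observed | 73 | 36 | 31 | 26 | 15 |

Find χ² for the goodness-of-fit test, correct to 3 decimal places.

10.219

Expected counts E_i = n·p_i: 181×0.379 = 68.599, 181×0.266 = 48.146, 181×0.159 = 28.779, 181×0.090 = 16.29, 181×0.106 = 19.186.
0: (73 − 68.599)²/68.599 = 19.368801/68.599 = 0.2823
1: (36 − 48.146)²/48.146 = 147.525316/48.146 = 3.0641
2: (31 − 28.779)²/28.779 = 4.932841/28.779 = 0.1714
3: (26 − 16.29)²/16.29 = 94.2841/16.29 = 5.7879
4+: (15 − 19.186)²/19.186 = 17.522596/19.186 = 0.9133
Sum = 10.219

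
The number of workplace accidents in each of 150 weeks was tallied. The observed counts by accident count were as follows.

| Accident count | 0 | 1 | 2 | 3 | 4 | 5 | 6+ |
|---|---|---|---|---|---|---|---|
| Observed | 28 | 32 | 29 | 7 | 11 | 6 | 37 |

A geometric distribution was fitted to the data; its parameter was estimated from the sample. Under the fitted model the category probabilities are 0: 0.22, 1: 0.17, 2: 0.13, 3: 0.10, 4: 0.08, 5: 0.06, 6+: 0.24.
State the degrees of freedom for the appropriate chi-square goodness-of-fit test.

There are k = 7 categories and 1 parameter estimated from the data, so df = 7 − 1 − 1 = 5.

5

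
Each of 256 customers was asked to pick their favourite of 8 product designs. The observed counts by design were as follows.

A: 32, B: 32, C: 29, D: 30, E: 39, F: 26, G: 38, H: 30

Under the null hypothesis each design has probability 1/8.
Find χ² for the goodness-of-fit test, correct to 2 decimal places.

Expected count for each of the 8 categories: 256/8 = 32.
A: (32 − 32)²/32 = 0/32 = 0.000
B: (32 − 32)²/32 = 0/32 = 0.000
C: (29 − 32)²/32 = 9/32 = 0.281
D: (30 − 32)²/32 = 4/32 = 0.125
E: (39 − 32)²/32 = 49/32 = 1.531
F: (26 − 32)²/32 = 36/32 = 1.125
G: (38 − 32)²/32 = 36/32 = 1.125
H: (30 − 32)²/32 = 4/32 = 0.125
Sum = 4.31

4.31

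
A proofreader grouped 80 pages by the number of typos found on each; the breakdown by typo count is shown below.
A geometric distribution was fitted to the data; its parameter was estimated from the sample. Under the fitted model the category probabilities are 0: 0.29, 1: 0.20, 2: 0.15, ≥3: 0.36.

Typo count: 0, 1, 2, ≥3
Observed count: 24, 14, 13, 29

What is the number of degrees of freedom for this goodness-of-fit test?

There are k = 4 categories and 1 parameter estimated from the data, so df = 4 − 1 − 1 = 2.

2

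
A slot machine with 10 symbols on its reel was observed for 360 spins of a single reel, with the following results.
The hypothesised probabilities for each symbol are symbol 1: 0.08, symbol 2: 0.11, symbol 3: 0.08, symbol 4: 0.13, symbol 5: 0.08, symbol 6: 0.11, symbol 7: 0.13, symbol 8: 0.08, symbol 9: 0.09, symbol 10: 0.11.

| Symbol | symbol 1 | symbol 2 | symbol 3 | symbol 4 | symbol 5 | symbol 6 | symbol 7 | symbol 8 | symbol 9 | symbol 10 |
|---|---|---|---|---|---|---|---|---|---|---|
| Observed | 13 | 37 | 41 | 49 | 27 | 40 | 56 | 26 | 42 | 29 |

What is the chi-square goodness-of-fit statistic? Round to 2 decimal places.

21.99

Expected counts E_i = n·p_i: 360×0.08 = 28.8, 360×0.11 = 39.6, 360×0.08 = 28.8, 360×0.13 = 46.8, 360×0.08 = 28.8, 360×0.11 = 39.6, 360×0.13 = 46.8, 360×0.08 = 28.8, 360×0.09 = 32.4, 360×0.11 = 39.6.
cat            O        E   (O−E)²/E
symbol 1      13     28.8      8.668
symbol 2      37     39.6      0.171
symbol 3      41     28.8      5.168
symbol 4      49     46.8      0.103
symbol 5      27     28.8      0.113
symbol 6      40     39.6      0.004
symbol 7      56     46.8      1.809
symbol 8      26     28.8      0.272
symbol 9      42     32.4      2.844
symbol 10     29     39.6      2.837
Sum = 21.99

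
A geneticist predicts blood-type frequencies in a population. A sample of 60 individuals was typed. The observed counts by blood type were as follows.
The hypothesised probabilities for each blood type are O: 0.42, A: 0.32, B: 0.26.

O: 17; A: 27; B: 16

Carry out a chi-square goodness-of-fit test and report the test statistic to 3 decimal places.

5.847

Expected counts E_i = n·p_i: 60×0.42 = 25.2, 60×0.32 = 19.2, 60×0.26 = 15.6.
O: (17 − 25.2)²/25.2 = 67.24/25.2 = 2.6683
A: (27 − 19.2)²/19.2 = 60.84/19.2 = 3.1688
B: (16 − 15.6)²/15.6 = 0.16/15.6 = 0.0103
Sum = 5.847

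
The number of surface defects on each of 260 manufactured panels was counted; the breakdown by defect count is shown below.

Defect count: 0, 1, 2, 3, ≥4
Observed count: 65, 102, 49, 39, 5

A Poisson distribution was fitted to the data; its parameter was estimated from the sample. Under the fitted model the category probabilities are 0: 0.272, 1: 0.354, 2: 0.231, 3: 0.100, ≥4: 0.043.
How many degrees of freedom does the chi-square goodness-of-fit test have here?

There are k = 5 categories and 1 parameter estimated from the data, so df = 5 − 1 − 1 = 3.

3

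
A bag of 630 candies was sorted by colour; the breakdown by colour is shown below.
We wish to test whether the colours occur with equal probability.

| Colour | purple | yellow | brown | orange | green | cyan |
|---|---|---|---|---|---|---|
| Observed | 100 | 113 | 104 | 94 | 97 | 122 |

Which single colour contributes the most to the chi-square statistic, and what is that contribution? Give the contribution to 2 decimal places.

Expected count for each of the 6 categories: 630/6 = 105.
cat         O        E   (O−E)²/E
purple    100      105      0.238
yellow    113      105      0.610
brown     104      105      0.010
orange     94      105      1.152
green      97      105      0.610
cyan      122      105      2.752
The largest term is for cyan: 2.75.

cyan, 2.75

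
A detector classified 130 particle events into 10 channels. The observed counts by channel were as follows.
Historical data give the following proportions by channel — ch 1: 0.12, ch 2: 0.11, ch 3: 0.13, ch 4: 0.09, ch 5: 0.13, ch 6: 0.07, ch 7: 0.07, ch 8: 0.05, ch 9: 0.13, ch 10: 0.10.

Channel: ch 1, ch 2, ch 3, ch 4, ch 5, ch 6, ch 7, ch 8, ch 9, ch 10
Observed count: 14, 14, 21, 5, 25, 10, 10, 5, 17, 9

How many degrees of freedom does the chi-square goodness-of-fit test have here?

There are k = 10 categories and no parameters were estimated from the data, so df = 10 − 1 = 9.

9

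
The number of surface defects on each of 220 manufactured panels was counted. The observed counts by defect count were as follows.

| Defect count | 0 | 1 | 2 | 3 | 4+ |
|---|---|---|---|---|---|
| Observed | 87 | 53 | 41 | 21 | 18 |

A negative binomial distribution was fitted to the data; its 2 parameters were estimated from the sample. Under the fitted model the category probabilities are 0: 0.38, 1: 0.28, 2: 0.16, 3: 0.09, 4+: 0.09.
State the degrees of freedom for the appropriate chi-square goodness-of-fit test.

2

There are k = 5 categories and 2 parameters estimated from the data, so df = 5 − 1 − 2 = 2.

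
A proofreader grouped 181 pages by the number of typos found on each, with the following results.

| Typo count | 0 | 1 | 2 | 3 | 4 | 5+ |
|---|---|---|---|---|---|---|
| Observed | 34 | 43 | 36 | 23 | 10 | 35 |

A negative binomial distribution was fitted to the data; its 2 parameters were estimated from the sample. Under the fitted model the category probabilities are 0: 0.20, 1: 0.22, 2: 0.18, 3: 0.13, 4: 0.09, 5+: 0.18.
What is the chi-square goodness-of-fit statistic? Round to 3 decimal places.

Expected counts E_i = n·p_i: 181×0.20 = 36.2, 181×0.22 = 39.82, 181×0.18 = 32.58, 181×0.13 = 23.53, 181×0.09 = 16.29, 181×0.18 = 32.58.
χ² = (34−36.2)²/36.2 + (43−39.82)²/39.82 + (36−32.58)²/32.58 + (23−23.53)²/23.53 + (10−16.29)²/16.29 + (35−32.58)²/32.58
   = 0.1337 + 0.2540 + 0.3590 + 0.0119 + 2.4287 + 0.1798
Sum = 3.367

3.367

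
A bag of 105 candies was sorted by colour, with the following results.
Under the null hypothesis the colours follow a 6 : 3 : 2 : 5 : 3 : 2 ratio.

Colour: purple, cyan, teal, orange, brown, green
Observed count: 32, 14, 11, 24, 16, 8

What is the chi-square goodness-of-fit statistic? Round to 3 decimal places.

Ratio total = 21. Expected counts: 105×6/21 = 30, 105×3/21 = 15, 105×2/21 = 10, 105×5/21 = 25, 105×3/21 = 15, 105×2/21 = 10.
cat         O        E   (O−E)²/E
purple     32       30     0.1333
cyan       14       15     0.0667
teal       11       10     0.1000
orange     24       25     0.0400
brown      16       15     0.0667
green       8       10     0.4000
Sum = 0.807

0.807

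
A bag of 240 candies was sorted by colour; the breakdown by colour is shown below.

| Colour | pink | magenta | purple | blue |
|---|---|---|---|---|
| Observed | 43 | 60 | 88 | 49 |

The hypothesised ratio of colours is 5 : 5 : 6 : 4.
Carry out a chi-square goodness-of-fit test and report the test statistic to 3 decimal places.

Ratio total = 20. Expected counts: 240×5/20 = 60, 240×5/20 = 60, 240×6/20 = 72, 240×4/20 = 48.
cat          O        E   (O−E)²/E
pink        43       60     4.8167
magenta     60       60     0.0000
purple      88       72     3.5556
blue        49       48     0.0208
Sum = 8.393

8.393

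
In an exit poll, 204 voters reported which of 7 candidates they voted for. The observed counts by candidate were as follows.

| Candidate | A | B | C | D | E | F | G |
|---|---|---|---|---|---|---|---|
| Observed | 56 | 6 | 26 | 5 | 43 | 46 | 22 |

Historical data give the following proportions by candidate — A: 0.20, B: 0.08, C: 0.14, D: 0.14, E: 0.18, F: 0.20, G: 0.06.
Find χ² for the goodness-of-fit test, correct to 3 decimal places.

41.373

Expected counts E_i = n·p_i: 204×0.20 = 40.8, 204×0.08 = 16.32, 204×0.14 = 28.56, 204×0.14 = 28.56, 204×0.18 = 36.72, 204×0.20 = 40.8, 204×0.06 = 12.24.
χ² = (56−40.8)²/40.8 + (6−16.32)²/16.32 + (26−28.56)²/28.56 + (5−28.56)²/28.56 + (43−36.72)²/36.72 + (46−40.8)²/40.8 + (22−12.24)²/12.24
   = 5.6627 + 6.5259 + 0.2295 + 19.4354 + 1.0740 + 0.6627 + 7.7825
Sum = 41.373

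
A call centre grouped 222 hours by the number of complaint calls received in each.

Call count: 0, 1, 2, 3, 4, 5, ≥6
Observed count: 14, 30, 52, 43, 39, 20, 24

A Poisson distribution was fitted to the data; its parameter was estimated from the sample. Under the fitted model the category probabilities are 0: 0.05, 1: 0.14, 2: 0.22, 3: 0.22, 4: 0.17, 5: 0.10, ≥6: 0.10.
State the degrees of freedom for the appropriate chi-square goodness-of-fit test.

There are k = 7 categories and 1 parameter estimated from the data, so df = 7 − 1 − 1 = 5.

5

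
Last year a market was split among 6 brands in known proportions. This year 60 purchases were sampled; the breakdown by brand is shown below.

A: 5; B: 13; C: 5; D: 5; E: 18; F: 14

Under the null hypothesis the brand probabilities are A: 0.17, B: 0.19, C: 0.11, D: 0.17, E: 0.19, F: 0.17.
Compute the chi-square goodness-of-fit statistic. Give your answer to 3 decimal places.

11.151

Expected counts E_i = n·p_i: 60×0.17 = 10.2, 60×0.19 = 11.4, 60×0.11 = 6.6, 60×0.17 = 10.2, 60×0.19 = 11.4, 60×0.17 = 10.2.
A: (5 − 10.2)²/10.2 = 27.04/10.2 = 2.6510
B: (13 − 11.4)²/11.4 = 2.56/11.4 = 0.2246
C: (5 − 6.6)²/6.6 = 2.56/6.6 = 0.3879
D: (5 − 10.2)²/10.2 = 27.04/10.2 = 2.6510
E: (18 − 11.4)²/11.4 = 43.56/11.4 = 3.8211
F: (14 − 10.2)²/10.2 = 14.44/10.2 = 1.4157
Sum = 11.151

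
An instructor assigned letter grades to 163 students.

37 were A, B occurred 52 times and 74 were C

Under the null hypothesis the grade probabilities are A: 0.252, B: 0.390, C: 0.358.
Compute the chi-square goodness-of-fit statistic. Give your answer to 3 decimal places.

6.705

Expected counts E_i = n·p_i: 163×0.252 = 41.076, 163×0.390 = 63.57, 163×0.358 = 58.354.
χ² = (37−41.076)²/41.076 + (52−63.57)²/63.57 + (74−58.354)²/58.354
   = 0.4045 + 2.1058 + 4.1950
Sum = 6.705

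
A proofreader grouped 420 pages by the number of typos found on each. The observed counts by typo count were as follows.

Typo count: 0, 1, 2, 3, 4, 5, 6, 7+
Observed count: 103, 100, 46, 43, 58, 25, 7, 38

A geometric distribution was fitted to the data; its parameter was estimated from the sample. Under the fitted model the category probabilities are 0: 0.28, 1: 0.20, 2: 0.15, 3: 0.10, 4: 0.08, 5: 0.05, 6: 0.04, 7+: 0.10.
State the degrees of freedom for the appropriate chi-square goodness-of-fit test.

6

There are k = 8 categories and 1 parameter estimated from the data, so df = 8 − 1 − 1 = 6.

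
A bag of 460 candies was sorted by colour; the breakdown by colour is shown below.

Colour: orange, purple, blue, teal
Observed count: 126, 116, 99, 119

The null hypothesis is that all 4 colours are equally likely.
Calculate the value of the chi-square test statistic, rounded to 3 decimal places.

3.426

Under H₀ each category has probability 1/4, so each expected count is 460/4 = 115.
cat         O        E   (O−E)²/E
orange    126      115     1.0522
purple    116      115     0.0087
blue       99      115     2.2261
teal      119      115     0.1391
Sum = 3.426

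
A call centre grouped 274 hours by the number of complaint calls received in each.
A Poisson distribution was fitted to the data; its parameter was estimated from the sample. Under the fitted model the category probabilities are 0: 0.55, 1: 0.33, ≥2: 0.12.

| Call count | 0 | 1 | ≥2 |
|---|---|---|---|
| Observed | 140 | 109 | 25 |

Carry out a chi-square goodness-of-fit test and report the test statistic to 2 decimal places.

Expected counts E_i = n·p_i: 274×0.55 = 150.7, 274×0.33 = 90.42, 274×0.12 = 32.88.
0: (140 − 150.7)²/150.7 = 114.49/150.7 = 0.760
1: (109 − 90.42)²/90.42 = 345.2164/90.42 = 3.818
≥2: (25 − 32.88)²/32.88 = 62.0944/32.88 = 1.889
Sum = 6.47

6.47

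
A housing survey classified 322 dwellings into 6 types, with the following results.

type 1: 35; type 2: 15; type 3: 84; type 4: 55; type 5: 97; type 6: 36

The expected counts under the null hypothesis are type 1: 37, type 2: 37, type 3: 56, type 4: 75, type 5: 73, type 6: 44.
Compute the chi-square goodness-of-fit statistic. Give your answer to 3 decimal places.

type 1: (35 − 37)²/37 = 4/37 = 0.1081
type 2: (15 − 37)²/37 = 484/37 = 13.0811
type 3: (84 − 56)²/56 = 784/56 = 14.0000
type 4: (55 − 75)²/75 = 400/75 = 5.3333
type 5: (97 − 73)²/73 = 576/73 = 7.8904
type 6: (36 − 44)²/44 = 64/44 = 1.4545
Sum = 41.867

41.867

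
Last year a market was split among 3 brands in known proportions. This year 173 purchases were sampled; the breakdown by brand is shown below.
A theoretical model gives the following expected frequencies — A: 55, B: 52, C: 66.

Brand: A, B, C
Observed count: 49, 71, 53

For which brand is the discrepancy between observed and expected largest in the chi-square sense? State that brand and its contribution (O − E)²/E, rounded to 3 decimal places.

B, 6.942

A: (49 − 55)²/55 = 36/55 = 0.6545
B: (71 − 52)²/52 = 361/52 = 6.9423
C: (53 − 66)²/66 = 169/66 = 2.5606
The largest term is for B: 6.942.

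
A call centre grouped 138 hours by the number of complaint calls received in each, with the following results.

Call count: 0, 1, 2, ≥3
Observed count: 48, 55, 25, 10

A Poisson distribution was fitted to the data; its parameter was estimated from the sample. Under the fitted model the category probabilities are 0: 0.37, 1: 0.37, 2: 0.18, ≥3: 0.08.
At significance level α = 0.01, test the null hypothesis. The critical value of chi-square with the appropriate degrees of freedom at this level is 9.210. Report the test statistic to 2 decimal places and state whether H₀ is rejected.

Expected counts E_i = n·p_i: 138×0.37 = 51.06, 138×0.37 = 51.06, 138×0.18 = 24.84, 138×0.08 = 11.04.
cat         O        E   (O−E)²/E
0          48    51.06      0.183
1          55    51.06      0.304
2          25    24.84      0.001
≥3         10    11.04      0.098
Sum = 0.59
df = 2. Since 0.59 < 9.210, we do not reject H₀.

0.59; do not reject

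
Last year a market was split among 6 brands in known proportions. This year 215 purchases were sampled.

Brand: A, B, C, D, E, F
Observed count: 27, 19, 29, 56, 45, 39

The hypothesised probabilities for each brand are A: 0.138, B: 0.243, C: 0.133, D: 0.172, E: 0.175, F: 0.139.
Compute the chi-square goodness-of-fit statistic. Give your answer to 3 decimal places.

Expected counts E_i = n·p_i: 215×0.138 = 29.67, 215×0.243 = 52.245, 215×0.133 = 28.595, 215×0.172 = 36.98, 215×0.175 = 37.625, 215×0.139 = 29.885.
A: (27 − 29.67)²/29.67 = 7.1289/29.67 = 0.2403
B: (19 − 52.245)²/52.245 = 1105.230025/52.245 = 21.1548
C: (29 − 28.595)²/28.595 = 0.164025/28.595 = 0.0057
D: (56 − 36.98)²/36.98 = 361.7604/36.98 = 9.7826
E: (45 − 37.625)²/37.625 = 54.390625/37.625 = 1.4456
F: (39 − 29.885)²/29.885 = 83.083225/29.885 = 2.7801
Sum = 35.409

35.409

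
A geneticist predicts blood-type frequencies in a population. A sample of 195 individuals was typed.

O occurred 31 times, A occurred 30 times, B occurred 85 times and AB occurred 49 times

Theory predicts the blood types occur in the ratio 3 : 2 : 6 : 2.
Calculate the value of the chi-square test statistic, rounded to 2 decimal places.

Ratio total = 13. Expected counts: 195×3/13 = 45, 195×2/13 = 30, 195×6/13 = 90, 195×2/13 = 30.
cat         O        E   (O−E)²/E
O          31       45      4.356
A          30       30      0.000
B          85       90      0.278
AB         49       30     12.033
Sum = 16.67

16.67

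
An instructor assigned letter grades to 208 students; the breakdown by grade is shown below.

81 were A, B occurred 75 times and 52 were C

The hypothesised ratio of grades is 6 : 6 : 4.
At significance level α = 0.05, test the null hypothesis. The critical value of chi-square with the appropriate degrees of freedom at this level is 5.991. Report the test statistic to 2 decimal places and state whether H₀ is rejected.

Ratio total = 16. Expected counts: 208×6/16 = 78, 208×6/16 = 78, 208×4/16 = 52.
A: (81 − 78)²/78 = 9/78 = 0.115
B: (75 − 78)²/78 = 9/78 = 0.115
C: (52 − 52)²/52 = 0/52 = 0.000
Sum = 0.23
df = 2. Since 0.23 < 5.991, we do not reject H₀.

0.23; do not reject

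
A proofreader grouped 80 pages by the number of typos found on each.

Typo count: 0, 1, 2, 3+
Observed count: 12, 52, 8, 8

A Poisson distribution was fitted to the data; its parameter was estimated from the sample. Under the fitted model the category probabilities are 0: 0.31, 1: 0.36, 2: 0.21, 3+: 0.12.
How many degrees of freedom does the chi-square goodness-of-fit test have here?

There are k = 4 categories and 1 parameter estimated from the data, so df = 4 − 1 − 1 = 2.

2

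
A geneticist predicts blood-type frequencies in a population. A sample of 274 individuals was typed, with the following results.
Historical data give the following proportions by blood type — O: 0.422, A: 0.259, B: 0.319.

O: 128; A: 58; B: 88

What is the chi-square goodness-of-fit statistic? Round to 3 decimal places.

3.697

Expected counts E_i = n·p_i: 274×0.422 = 115.628, 274×0.259 = 70.966, 274×0.319 = 87.406.
χ² = (128−115.628)²/115.628 + (58−70.966)²/70.966 + (88−87.406)²/87.406
   = 1.3238 + 2.3690 + 0.0040
Sum = 3.697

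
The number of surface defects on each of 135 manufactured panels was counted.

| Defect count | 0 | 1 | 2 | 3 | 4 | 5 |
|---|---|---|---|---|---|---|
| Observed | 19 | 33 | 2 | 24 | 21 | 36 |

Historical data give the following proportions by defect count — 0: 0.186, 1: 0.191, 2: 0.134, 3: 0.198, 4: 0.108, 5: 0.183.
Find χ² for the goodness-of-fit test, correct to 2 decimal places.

Expected counts E_i = n·p_i: 135×0.186 = 25.11, 135×0.191 = 25.785, 135×0.134 = 18.09, 135×0.198 = 26.73, 135×0.108 = 14.58, 135×0.183 = 24.705.
χ² = (19−25.11)²/25.11 + (33−25.785)²/25.785 + (2−18.09)²/18.09 + (24−26.73)²/26.73 + (21−14.58)²/14.58 + (36−24.705)²/24.705
   = 1.487 + 2.019 + 14.311 + 0.279 + 2.827 + 5.164
Sum = 26.09

26.09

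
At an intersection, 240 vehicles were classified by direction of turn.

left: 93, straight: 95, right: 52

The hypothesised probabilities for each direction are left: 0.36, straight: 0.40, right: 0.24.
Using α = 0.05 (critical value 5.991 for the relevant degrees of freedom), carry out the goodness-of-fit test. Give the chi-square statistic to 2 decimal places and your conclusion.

1.06; do not reject

Expected counts E_i = n·p_i: 240×0.36 = 86.4, 240×0.40 = 96, 240×0.24 = 57.6.
χ² = (93−86.4)²/86.4 + (95−96)²/96 + (52−57.6)²/57.6
   = 0.504 + 0.010 + 0.544
Sum = 1.06
df = 2. Since 1.06 < 5.991, we do not reject H₀.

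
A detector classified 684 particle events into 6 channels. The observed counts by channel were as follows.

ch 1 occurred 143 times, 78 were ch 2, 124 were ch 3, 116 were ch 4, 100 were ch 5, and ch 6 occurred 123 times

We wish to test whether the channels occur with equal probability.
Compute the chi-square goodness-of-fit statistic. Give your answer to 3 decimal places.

22.088

Under H₀ each category has probability 1/6, so each expected count is 684/6 = 114.
cat         O        E   (O−E)²/E
ch 1      143      114     7.3772
ch 2       78      114    11.3684
ch 3      124      114     0.8772
ch 4      116      114     0.0351
ch 5      100      114     1.7193
ch 6      123      114     0.7105
Sum = 22.088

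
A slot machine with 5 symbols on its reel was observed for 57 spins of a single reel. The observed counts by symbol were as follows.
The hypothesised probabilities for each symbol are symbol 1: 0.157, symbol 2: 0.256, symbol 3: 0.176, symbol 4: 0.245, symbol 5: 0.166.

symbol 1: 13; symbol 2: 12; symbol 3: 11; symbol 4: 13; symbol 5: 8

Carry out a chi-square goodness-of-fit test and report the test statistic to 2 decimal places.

2.68

Expected counts E_i = n·p_i: 57×0.157 = 8.949, 57×0.256 = 14.592, 57×0.176 = 10.032, 57×0.245 = 13.965, 57×0.166 = 9.462.
symbol 1: (13 − 8.949)²/8.949 = 16.410601/8.949 = 1.834
symbol 2: (12 − 14.592)²/14.592 = 6.718464/14.592 = 0.460
symbol 3: (11 − 10.032)²/10.032 = 0.937024/10.032 = 0.093
symbol 4: (13 − 13.965)²/13.965 = 0.931225/13.965 = 0.067
symbol 5: (8 − 9.462)²/9.462 = 2.137444/9.462 = 0.226
Sum = 2.68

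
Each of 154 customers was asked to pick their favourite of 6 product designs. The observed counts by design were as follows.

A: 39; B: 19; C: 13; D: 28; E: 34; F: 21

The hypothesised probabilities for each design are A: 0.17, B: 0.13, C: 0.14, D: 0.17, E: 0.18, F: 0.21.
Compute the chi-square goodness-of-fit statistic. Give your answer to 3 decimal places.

15.254

Expected counts E_i = n·p_i: 154×0.17 = 26.18, 154×0.13 = 20.02, 154×0.14 = 21.56, 154×0.17 = 26.18, 154×0.18 = 27.72, 154×0.21 = 32.34.
cat         O        E   (O−E)²/E
A          39    26.18     6.2778
B          19    20.02     0.0520
C          13    21.56     3.3986
D          28    26.18     0.1265
E          34    27.72     1.4227
F          21    32.34     3.9764
Sum = 15.254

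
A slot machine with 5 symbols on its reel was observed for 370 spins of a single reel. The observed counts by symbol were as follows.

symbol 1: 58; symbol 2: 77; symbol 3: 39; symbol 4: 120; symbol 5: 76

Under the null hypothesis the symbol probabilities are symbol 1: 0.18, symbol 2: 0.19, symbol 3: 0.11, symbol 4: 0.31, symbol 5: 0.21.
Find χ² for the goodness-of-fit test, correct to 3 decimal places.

2.102

Expected counts E_i = n·p_i: 370×0.18 = 66.6, 370×0.19 = 70.3, 370×0.11 = 40.7, 370×0.31 = 114.7, 370×0.21 = 77.7.
symbol 1: (58 − 66.6)²/66.6 = 73.96/66.6 = 1.1105
symbol 2: (77 − 70.3)²/70.3 = 44.89/70.3 = 0.6385
symbol 3: (39 − 40.7)²/40.7 = 2.89/40.7 = 0.0710
symbol 4: (120 − 114.7)²/114.7 = 28.09/114.7 = 0.2449
symbol 5: (76 − 77.7)²/77.7 = 2.89/77.7 = 0.0372
Sum = 2.102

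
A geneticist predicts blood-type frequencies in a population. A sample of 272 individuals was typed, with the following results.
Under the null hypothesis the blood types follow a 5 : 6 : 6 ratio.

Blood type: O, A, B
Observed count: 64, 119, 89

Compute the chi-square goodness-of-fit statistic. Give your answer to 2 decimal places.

9.22

Ratio total = 17. Expected counts: 272×5/17 = 80, 272×6/17 = 96, 272×6/17 = 96.
O: (64 − 80)²/80 = 256/80 = 3.200
A: (119 − 96)²/96 = 529/96 = 5.510
B: (89 − 96)²/96 = 49/96 = 0.510
Sum = 9.22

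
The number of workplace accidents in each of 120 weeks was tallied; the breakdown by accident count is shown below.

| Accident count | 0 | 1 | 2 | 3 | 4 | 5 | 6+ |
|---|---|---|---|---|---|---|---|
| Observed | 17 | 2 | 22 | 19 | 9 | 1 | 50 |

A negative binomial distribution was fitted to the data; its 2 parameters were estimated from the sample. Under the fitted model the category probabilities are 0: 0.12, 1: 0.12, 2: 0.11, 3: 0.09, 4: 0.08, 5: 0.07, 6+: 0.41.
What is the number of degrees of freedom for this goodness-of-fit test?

4

There are k = 7 categories and 2 parameters estimated from the data, so df = 7 − 1 − 2 = 4.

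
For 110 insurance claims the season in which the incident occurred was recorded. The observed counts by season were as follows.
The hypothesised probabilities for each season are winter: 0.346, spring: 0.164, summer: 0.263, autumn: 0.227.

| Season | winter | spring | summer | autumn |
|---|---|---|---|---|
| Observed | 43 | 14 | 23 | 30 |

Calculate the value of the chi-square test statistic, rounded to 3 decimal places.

Expected counts E_i = n·p_i: 110×0.346 = 38.06, 110×0.164 = 18.04, 110×0.263 = 28.93, 110×0.227 = 24.97.
cat         O        E   (O−E)²/E
winter     43    38.06     0.6412
spring     14    18.04     0.9047
summer     23    28.93     1.2155
autumn     30    24.97     1.0133
Sum = 3.775

3.775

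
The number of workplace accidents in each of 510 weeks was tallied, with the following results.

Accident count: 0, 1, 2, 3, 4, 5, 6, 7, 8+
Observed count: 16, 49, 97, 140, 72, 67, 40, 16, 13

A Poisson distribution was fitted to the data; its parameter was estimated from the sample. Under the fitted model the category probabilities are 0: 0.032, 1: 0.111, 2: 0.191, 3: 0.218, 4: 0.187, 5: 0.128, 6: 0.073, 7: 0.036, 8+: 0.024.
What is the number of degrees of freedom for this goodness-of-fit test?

7

There are k = 9 categories and 1 parameter estimated from the data, so df = 9 − 1 − 1 = 7.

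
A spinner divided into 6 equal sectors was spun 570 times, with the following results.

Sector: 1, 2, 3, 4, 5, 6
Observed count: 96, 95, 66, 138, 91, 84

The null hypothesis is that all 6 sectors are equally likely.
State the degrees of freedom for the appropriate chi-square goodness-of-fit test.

There are k = 6 categories and no parameters were estimated from the data, so df = 6 − 1 = 5.

5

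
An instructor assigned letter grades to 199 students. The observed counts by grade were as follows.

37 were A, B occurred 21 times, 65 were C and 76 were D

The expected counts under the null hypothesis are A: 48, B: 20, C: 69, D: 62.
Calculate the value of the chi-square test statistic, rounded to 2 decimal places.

5.96

χ² = (37−48)²/48 + (21−20)²/20 + (65−69)²/69 + (76−62)²/62
   = 2.521 + 0.050 + 0.232 + 3.161
Sum = 5.96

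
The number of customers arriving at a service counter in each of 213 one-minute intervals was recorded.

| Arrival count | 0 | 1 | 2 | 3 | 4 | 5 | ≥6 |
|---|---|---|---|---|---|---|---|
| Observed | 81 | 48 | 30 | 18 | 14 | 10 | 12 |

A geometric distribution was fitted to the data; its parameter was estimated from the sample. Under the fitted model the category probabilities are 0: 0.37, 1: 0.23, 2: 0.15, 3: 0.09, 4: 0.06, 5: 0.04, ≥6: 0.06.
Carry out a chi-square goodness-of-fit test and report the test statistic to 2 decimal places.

Expected counts E_i = n·p_i: 213×0.37 = 78.81, 213×0.23 = 48.99, 213×0.15 = 31.95, 213×0.09 = 19.17, 213×0.06 = 12.78, 213×0.04 = 8.52, 213×0.06 = 12.78.
cat         O        E   (O−E)²/E
0          81    78.81      0.061
1          48    48.99      0.020
2          30    31.95      0.119
3          18    19.17      0.071
4          14    12.78      0.116
5          10     8.52      0.257
≥6         12    12.78      0.048
Sum = 0.69

0.69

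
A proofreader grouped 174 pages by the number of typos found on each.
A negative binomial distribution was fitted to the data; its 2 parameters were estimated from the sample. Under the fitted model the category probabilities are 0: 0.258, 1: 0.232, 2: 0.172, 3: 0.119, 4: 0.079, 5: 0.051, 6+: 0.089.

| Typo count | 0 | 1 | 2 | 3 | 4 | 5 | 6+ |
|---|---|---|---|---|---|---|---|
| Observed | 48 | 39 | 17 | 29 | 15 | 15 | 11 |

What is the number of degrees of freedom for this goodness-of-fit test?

There are k = 7 categories and 2 parameters estimated from the data, so df = 7 − 1 − 2 = 4.

4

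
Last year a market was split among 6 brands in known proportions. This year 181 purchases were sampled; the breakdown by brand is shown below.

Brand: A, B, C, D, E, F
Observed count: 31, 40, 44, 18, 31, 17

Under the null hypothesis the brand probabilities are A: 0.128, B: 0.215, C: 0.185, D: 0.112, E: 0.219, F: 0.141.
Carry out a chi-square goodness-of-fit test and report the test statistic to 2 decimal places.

10.96

Expected counts E_i = n·p_i: 181×0.128 = 23.168, 181×0.215 = 38.915, 181×0.185 = 33.485, 181×0.112 = 20.272, 181×0.219 = 39.639, 181×0.141 = 25.521.
χ² = (31−23.168)²/23.168 + (40−38.915)²/38.915 + (44−33.485)²/33.485 + (18−20.272)²/20.272 + (31−39.639)²/39.639 + (17−25.521)²/25.521
   = 2.648 + 0.030 + 3.302 + 0.255 + 1.883 + 2.845
Sum = 10.96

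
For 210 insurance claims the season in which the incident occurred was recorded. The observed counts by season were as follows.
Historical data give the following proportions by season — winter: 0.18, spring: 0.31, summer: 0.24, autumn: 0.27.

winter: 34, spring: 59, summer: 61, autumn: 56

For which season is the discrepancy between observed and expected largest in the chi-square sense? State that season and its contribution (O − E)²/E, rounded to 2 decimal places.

Expected counts E_i = n·p_i: 210×0.18 = 37.8, 210×0.31 = 65.1, 210×0.24 = 50.4, 210×0.27 = 56.7.
χ² = (34−37.8)²/37.8 + (59−65.1)²/65.1 + (61−50.4)²/50.4 + (56−56.7)²/56.7
   = 0.382 + 0.572 + 2.229 + 0.009
The largest term is for summer: 2.23.

summer, 2.23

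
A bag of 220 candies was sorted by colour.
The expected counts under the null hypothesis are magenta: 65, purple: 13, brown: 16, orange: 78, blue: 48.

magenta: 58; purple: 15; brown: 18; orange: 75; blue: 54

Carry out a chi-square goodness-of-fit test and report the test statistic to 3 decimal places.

χ² = (58−65)²/65 + (15−13)²/13 + (18−16)²/16 + (75−78)²/78 + (54−48)²/48
   = 0.7538 + 0.3077 + 0.2500 + 0.1154 + 0.7500
Sum = 2.177

2.177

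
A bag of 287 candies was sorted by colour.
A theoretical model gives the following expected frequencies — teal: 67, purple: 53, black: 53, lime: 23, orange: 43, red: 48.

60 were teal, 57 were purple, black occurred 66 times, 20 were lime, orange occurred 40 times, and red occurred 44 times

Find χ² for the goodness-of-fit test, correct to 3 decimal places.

5.156

cat         O        E   (O−E)²/E
teal       60       67     0.7313
purple     57       53     0.3019
black      66       53     3.1887
lime       20       23     0.3913
orange     40       43     0.2093
red        44       48     0.3333
Sum = 5.156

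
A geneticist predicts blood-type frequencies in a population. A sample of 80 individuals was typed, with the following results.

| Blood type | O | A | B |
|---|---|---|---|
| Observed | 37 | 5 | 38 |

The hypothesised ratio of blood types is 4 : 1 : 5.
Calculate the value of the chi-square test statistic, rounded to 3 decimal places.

2.006

Ratio total = 10. Expected counts: 80×4/10 = 32, 80×1/10 = 8, 80×5/10 = 40.
cat         O        E   (O−E)²/E
O          37       32     0.7813
A           5        8     1.1250
B          38       40     0.1000
Sum = 2.006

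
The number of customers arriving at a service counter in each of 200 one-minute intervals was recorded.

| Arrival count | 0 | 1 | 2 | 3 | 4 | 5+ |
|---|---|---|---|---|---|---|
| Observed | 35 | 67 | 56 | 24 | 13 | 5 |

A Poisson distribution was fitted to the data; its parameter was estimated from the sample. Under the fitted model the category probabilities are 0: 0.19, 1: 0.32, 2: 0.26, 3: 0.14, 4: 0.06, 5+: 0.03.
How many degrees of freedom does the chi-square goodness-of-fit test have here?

There are k = 6 categories and 1 parameter estimated from the data, so df = 6 − 1 − 1 = 4.

4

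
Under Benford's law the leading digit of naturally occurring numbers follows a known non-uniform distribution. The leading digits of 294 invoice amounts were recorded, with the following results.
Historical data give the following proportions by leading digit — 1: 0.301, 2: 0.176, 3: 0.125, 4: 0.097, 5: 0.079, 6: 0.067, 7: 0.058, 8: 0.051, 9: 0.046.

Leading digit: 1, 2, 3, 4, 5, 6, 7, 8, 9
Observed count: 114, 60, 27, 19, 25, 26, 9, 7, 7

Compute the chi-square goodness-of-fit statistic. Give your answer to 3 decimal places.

Expected counts E_i = n·p_i: 294×0.301 = 88.494, 294×0.176 = 51.744, 294×0.125 = 36.75, 294×0.097 = 28.518, 294×0.079 = 23.226, 294×0.067 = 19.698, 294×0.058 = 17.052, 294×0.051 = 14.994, 294×0.046 = 13.524.
χ² = (114−88.494)²/88.494 + (60−51.744)²/51.744 + (27−36.75)²/36.75 + (19−28.518)²/28.518 + (25−23.226)²/23.226 + (26−19.698)²/19.698 + (9−17.052)²/17.052 + (7−14.994)²/14.994 + (7−13.524)²/13.524
   = 7.3514 + 1.3173 + 2.5867 + 3.1767 + 0.1355 + 2.0162 + 3.8022 + 4.2620 + 3.1472
Sum = 27.795

27.795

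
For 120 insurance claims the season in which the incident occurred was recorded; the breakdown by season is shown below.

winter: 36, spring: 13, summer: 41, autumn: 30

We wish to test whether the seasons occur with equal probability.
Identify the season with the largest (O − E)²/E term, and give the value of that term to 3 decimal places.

spring, 9.633

Under H₀ each category has probability 1/4, so each expected count is 120/4 = 30.
χ² = (36−30)²/30 + (13−30)²/30 + (41−30)²/30 + (30−30)²/30
   = 1.2000 + 9.6333 + 4.0333 + 0.0000
The largest term is for spring: 9.633.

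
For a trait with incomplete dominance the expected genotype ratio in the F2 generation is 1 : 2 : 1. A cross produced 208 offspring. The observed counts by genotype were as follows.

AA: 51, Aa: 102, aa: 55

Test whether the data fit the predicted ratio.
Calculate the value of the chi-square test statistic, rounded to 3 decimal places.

0.231

Ratio total = 4. Expected counts: 208×1/4 = 52, 208×2/4 = 104, 208×1/4 = 52.
AA: (51 − 52)²/52 = 1/52 = 0.0192
Aa: (102 − 104)²/104 = 4/104 = 0.0385
aa: (55 − 52)²/52 = 9/52 = 0.1731
Sum = 0.231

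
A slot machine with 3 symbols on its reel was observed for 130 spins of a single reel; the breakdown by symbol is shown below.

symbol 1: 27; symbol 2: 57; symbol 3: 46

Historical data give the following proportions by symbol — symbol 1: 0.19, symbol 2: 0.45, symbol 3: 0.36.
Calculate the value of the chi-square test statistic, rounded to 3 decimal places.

Expected counts E_i = n·p_i: 130×0.19 = 24.7, 130×0.45 = 58.5, 130×0.36 = 46.8.
symbol 1: (27 − 24.7)²/24.7 = 5.29/24.7 = 0.2142
symbol 2: (57 − 58.5)²/58.5 = 2.25/58.5 = 0.0385
symbol 3: (46 − 46.8)²/46.8 = 0.64/46.8 = 0.0137
Sum = 0.266

0.266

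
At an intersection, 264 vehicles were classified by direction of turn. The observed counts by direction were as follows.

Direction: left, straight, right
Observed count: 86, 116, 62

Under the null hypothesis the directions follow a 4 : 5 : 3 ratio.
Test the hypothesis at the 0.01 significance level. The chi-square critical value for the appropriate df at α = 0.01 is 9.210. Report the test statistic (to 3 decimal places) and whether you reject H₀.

0.615; do not reject

Ratio total = 12. Expected counts: 264×4/12 = 88, 264×5/12 = 110, 264×3/12 = 66.
left: (86 − 88)²/88 = 4/88 = 0.0455
straight: (116 − 110)²/110 = 36/110 = 0.3273
right: (62 − 66)²/66 = 16/66 = 0.2424
Sum = 0.615
df = 2. Since 0.615 < 9.210, we do not reject H₀.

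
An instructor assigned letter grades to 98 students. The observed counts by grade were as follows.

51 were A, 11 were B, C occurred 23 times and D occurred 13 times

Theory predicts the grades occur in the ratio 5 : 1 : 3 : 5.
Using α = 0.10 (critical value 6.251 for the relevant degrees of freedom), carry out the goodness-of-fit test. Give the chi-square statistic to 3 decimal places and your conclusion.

23.619; reject

Ratio total = 14. Expected counts: 98×5/14 = 35, 98×1/14 = 7, 98×3/14 = 21, 98×5/14 = 35.
A: (51 − 35)²/35 = 256/35 = 7.3143
B: (11 − 7)²/7 = 16/7 = 2.2857
C: (23 − 21)²/21 = 4/21 = 0.1905
D: (13 − 35)²/35 = 484/35 = 13.8286
Sum = 23.619
df = 3. Since 23.619 > 6.251, we reject H₀.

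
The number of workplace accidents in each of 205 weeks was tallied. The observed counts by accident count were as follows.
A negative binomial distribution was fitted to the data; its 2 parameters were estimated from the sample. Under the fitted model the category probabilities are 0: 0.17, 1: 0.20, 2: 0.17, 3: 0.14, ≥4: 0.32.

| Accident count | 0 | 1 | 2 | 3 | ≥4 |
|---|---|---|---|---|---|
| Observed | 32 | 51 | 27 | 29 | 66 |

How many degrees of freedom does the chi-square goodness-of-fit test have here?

There are k = 5 categories and 2 parameters estimated from the data, so df = 5 − 1 − 2 = 2.

2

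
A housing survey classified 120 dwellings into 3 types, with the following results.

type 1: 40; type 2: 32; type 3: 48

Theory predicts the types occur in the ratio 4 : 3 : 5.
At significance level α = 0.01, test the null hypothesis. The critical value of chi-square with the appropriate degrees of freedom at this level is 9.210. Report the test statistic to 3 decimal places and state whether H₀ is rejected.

Ratio total = 12. Expected counts: 120×4/12 = 40, 120×3/12 = 30, 120×5/12 = 50.
χ² = (40−40)²/40 + (32−30)²/30 + (48−50)²/50
   = 0.0000 + 0.1333 + 0.0800
Sum = 0.213
df = 2. Since 0.213 < 9.210, we do not reject H₀.

0.213; do not reject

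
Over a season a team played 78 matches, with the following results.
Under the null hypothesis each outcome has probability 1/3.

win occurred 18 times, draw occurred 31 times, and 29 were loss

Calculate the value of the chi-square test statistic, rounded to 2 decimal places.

3.77

Expected count for each of the 3 categories: 78/3 = 26.
cat         O        E   (O−E)²/E
win        18       26      2.462
draw       31       26      0.962
loss       29       26      0.346
Sum = 3.77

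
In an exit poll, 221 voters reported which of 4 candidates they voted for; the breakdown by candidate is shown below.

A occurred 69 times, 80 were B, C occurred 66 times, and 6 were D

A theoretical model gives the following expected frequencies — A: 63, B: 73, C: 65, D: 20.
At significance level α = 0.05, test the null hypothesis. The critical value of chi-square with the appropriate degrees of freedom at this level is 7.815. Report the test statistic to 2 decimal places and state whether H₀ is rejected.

A: (69 − 63)²/63 = 36/63 = 0.571
B: (80 − 73)²/73 = 49/73 = 0.671
C: (66 − 65)²/65 = 1/65 = 0.015
D: (6 − 20)²/20 = 196/20 = 9.800
Sum = 11.06
df = 3. Since 11.06 > 7.815, we reject H₀.

11.06; reject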